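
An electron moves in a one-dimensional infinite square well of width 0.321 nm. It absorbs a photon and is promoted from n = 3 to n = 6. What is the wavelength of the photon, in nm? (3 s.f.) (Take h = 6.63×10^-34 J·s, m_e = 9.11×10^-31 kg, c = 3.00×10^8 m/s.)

E_1 = h²/(8m_eL²) = 5.853×10^-19 J, so ΔE = (6² − 3²)E_1 = 1.580×10^-17 J.
λ = hc/ΔE = (6.63×10^-34·3.00×10^8)/1.580×10^-17 = 1.26×10^-8 m = 12.6 nm.

λ = 12.6 nm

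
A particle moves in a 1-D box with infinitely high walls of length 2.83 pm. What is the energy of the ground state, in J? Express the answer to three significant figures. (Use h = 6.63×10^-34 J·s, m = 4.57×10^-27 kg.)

E_1 = 1.50×10^-18 J

For an infinite well E_n = n²h²/(8mL²), so E_1 = h²/(8mL²) = (6.63×10^-34)²/(8·4.57×10^-27·(2.83×10^-12 m)²) = 1.501×10^-18 J.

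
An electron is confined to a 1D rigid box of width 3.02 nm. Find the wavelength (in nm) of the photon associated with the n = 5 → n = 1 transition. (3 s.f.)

E_1 = h²/(8m_eL²) = 6.606×10^-21 J, so ΔE = (5² − 1²)E_1 = 1.585×10^-19 J.
λ = hc/ΔE = (6.626×10^-34·2.998×10^8)/1.585×10^-19 = 1.25×10^-6 m = 1.25×10^3 nm.

λ = 1.25×10^3 nm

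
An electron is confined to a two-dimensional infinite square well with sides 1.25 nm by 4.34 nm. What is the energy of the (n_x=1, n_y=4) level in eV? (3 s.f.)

E = 0.560 eV

For a 2D rectangular well E = (h²/8m_e)·Σ n_i²/L_i² = (6.626×10^-34)²/(8·9.109×10^-31) · [1²/(1.25 nm)² + 4²/(4.34 nm)²].
Evaluating gives E = 8.974×10^-20 J = 0.560 eV.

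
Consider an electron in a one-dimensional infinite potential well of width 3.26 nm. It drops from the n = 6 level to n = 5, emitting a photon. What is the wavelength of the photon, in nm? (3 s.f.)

λ = 3.19×10^3 nm

E_1 = h²/(8m_eL²) = 5.669×10^-21 J, so ΔE = (6² − 5²)E_1 = 6.236×10^-20 J.
λ = hc/ΔE = (6.626×10^-34·2.998×10^8)/6.236×10^-20 = 3.19×10^-6 m = 3.19×10^3 nm.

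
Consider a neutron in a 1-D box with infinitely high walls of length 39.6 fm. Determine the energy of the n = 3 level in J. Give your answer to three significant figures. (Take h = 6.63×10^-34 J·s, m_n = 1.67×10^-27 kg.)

For an infinite well E_n = n²h²/(8m_nL²), so E_1 = h²/(8m_nL²) = (6.63×10^-34)²/(8·1.67×10^-27·(3.96×10^-14 m)²) = 2.098×10^-14 J.
Then E_3 = 3²·E_1 = 9·2.098×10^-14 J = 1.89×10^-13 J.

E_3 = 1.89×10^-13 J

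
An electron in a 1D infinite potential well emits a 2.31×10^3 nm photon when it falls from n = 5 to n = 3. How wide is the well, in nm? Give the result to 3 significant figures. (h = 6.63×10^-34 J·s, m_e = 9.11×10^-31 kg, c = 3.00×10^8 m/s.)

L = 3.35 nm

The photon carries ΔE = hc/λ = 6.63×10^-34·3.00×10^8/2.31×10^-6 m = 8.610×10^-20 J.
Since ΔE = (5² − 3²)E_1, E_1 = 5.381×10^-21 J, and L = h/√(8m_eE_1) = 3.35×10^-9 m = 3.35 nm.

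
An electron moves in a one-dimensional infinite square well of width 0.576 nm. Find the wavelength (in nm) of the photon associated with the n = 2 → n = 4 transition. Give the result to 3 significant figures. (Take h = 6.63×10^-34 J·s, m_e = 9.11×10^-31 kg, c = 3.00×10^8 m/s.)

E_1 = h²/(8m_eL²) = 1.818×10^-19 J, so ΔE = (4² − 2²)E_1 = 2.182×10^-18 J.
λ = hc/ΔE = (6.63×10^-34·3.00×10^8)/2.182×10^-18 = 9.12×10^-8 m = 91.2 nm.

λ = 91.2 nm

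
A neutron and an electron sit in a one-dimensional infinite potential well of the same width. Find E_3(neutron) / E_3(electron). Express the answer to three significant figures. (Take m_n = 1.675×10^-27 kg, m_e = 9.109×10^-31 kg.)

5.44×10^-4

E_n ∝ 1/m at fixed n and L, so the ratio is m_e/m_n = 9.109×10^-31/1.675×10^-27 = 5.44×10^-4.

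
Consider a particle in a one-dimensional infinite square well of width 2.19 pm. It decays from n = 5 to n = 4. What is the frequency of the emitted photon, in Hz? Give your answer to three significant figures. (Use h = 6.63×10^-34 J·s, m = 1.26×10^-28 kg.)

f = 1.23×10^18 Hz

E_1 = h²/(8mL²) = 9.092×10^-17 J and ΔE = (5² − 4²)E_1 = 8.183×10^-16 J.
f = ΔE/h = 8.183×10^-16/6.63×10^-34 = 1.23×10^18 Hz.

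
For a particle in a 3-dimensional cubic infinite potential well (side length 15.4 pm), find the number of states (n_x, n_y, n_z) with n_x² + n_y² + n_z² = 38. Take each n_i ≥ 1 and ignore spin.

The level has n_x² + n_y² + n_z² = 38. The ordered positive-integer solutions are (1, 1, 6), (1, 6, 1), (2, 3, 5), (2, 5, 3), (3, 2, 5), (3, 5, 2), (5, 2, 3), (5, 3, 2), (6, 1, 1).
That gives 9 states.

degeneracy = 9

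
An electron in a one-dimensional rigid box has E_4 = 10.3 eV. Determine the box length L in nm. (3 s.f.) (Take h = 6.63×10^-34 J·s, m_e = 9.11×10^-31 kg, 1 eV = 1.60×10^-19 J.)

L = 0.765 nm

From E_n = n²h²/(8m_eL²), L = n·h/√(8m_eE_n).
E_4 = 10.3 eV = 1.648×10^-18 J, so L = 4·6.63×10^-34/√(8·9.11×10^-31·1.648×10^-18) = 7.65×10^-10 m = 0.765 nm.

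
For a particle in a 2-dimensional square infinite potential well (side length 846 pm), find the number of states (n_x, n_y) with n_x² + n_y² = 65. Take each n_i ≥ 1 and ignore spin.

degeneracy = 4

The level has n_x² + n_y² = 65. The ordered positive-integer solutions are (1, 8), (4, 7), (7, 4), (8, 1).
That gives 4 states.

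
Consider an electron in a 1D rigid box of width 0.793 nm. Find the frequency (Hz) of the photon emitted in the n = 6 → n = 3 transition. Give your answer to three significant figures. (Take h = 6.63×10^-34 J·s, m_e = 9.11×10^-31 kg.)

E_1 = h²/(8m_eL²) = 9.591×10^-20 J and ΔE = (6² − 3²)E_1 = 2.590×10^-18 J.
f = ΔE/h = 2.590×10^-18/6.63×10^-34 = 3.91×10^15 Hz.

f = 3.91×10^15 Hz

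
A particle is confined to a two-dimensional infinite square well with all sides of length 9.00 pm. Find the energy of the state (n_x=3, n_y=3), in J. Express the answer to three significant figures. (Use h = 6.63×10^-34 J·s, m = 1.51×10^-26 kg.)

For a 2D rectangular well E = (h²/8m)·Σ n_i²/L_i² = (6.63×10^-34)²/(8·1.51×10^-26) · [3²/(9.00 pm)² + 3²/(9.00 pm)²].
Evaluating gives E = 8.09×10^-19 J.

E = 8.09×10^-19 J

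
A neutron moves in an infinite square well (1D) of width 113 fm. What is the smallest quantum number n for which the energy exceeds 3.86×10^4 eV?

n = 2

E_1 = h²/(8m_nL²) = 2.566×10^-15 J = 1.602×10^4 eV.
Need n² > 3.86×10^4/1.602×10^4 = 2.409, i.e. n > 1.552.
The smallest integer satisfying this is n = 2.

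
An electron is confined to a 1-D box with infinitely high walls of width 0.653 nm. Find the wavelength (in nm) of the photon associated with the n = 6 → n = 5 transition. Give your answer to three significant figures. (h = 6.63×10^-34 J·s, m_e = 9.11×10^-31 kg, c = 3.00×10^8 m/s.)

λ = 128 nm

E_1 = h²/(8m_eL²) = 1.414×10^-19 J, so ΔE = (6² − 5²)E_1 = 1.555×10^-18 J.
λ = hc/ΔE = (6.63×10^-34·3.00×10^8)/1.555×10^-18 = 1.28×10^-7 m = 128 nm.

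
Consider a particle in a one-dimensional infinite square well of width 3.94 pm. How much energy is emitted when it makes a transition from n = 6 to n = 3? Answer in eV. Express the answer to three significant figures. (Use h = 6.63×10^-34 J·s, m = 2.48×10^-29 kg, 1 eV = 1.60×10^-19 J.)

|ΔE| = 2.41×10^4 eV

E_1 = h²/(8mL²) = 1.427×10^-16 J.
|ΔE| = |6² − 3²|·E_1 = 27·1.427×10^-16 J = 3.853×10^-15 J = 2.41×10^4 eV.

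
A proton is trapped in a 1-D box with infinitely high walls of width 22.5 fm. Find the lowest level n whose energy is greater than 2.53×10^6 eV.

E_1 = h²/(8m_pL²) = 6.480×10^-14 J = 4.045×10^5 eV.
Need n² > 2.53×10^6/4.045×10^5 = 6.255, i.e. n > 2.501.
The smallest integer satisfying this is n = 3.

n = 3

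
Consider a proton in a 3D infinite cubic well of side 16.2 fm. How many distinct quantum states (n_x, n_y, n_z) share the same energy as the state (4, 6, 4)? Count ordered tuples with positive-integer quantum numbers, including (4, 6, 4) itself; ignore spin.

degeneracy = 3

The level has n_x² + n_y² + n_z² = 68. The ordered positive-integer solutions are (4, 4, 6), (4, 6, 4), (6, 4, 4).
That gives 3 states.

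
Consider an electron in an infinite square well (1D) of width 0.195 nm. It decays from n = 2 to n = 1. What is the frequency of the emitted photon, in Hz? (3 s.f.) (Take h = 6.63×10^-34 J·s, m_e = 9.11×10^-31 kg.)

E_1 = h²/(8m_eL²) = 1.586×10^-18 J and ΔE = (2² − 1²)E_1 = 4.758×10^-18 J.
f = ΔE/h = 4.758×10^-18/6.63×10^-34 = 7.18×10^15 Hz.

f = 7.18×10^15 Hz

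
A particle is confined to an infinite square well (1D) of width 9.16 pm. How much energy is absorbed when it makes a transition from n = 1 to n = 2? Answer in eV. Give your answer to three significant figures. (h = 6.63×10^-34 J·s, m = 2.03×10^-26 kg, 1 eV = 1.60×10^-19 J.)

|ΔE| = 0.605 eV

E_1 = h²/(8mL²) = 3.226×10^-20 J.
|ΔE| = |1² − 2²|·E_1 = 3·3.226×10^-20 J = 9.678×10^-20 J = 0.605 eV.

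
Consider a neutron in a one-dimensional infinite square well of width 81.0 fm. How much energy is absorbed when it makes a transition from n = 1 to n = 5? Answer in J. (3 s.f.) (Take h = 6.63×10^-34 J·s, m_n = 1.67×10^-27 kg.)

E_1 = h²/(8m_nL²) = 5.015×10^-15 J.
|ΔE| = |1² − 5²|·E_1 = 24·5.015×10^-15 J = 1.20×10^-13 J.

|ΔE| = 1.20×10^-13 J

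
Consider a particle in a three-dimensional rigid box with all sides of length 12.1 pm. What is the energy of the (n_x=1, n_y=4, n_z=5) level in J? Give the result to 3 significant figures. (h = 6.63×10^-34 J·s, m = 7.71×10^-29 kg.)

For a 3D rectangular well E = (h²/8m)·Σ n_i²/L_i² = (6.63×10^-34)²/(8·7.71×10^-29) · [1²/(12.1 pm)² + 4²/(12.1 pm)² + 5²/(12.1 pm)²].
Evaluating gives E = 2.04×10^-16 J.

E = 2.04×10^-16 J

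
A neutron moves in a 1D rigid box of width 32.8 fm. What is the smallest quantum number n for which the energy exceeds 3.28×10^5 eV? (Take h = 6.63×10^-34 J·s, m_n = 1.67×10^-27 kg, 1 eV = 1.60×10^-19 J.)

E_1 = h²/(8m_nL²) = 3.058×10^-14 J = 1.911×10^5 eV.
Need n² > 3.28×10^5/1.911×10^5 = 1.716, i.e. n > 1.310.
The smallest integer satisfying this is n = 2.

n = 2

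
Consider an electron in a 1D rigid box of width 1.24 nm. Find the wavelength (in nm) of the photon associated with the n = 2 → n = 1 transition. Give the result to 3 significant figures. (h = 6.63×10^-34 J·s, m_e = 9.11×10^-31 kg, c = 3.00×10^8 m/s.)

λ = 1.69×10^3 nm

E_1 = h²/(8m_eL²) = 3.923×10^-20 J, so ΔE = (2² − 1²)E_1 = 1.177×10^-19 J.
λ = hc/ΔE = (6.63×10^-34·3.00×10^8)/1.177×10^-19 = 1.69×10^-6 m = 1.69×10^3 nm.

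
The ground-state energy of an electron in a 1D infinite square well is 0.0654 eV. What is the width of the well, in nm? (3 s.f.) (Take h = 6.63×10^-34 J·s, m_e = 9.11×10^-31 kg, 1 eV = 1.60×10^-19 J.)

L = 2.40 nm

From E_n = n²h²/(8m_eL²), L = n·h/√(8m_eE_n).
E_1 = 0.0654 eV = 1.046×10^-20 J, so L = 1·6.63×10^-34/√(8·9.11×10^-31·1.046×10^-20) = 2.40×10^-9 m = 2.40 nm.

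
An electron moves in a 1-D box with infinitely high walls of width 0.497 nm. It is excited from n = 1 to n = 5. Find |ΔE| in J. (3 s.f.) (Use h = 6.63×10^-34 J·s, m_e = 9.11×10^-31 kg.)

|ΔE| = 5.86×10^-18 J

E_1 = h²/(8m_eL²) = 2.442×10^-19 J.
|ΔE| = |1² − 5²|·E_1 = 24·2.442×10^-19 J = 5.86×10^-18 J.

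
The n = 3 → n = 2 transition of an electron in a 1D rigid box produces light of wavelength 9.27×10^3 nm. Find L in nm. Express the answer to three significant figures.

L = 3.75 nm

The photon carries ΔE = hc/λ = 6.626×10^-34·2.998×10^8/9.27×10^-6 m = 2.143×10^-20 J.
Since ΔE = (3² − 2²)E_1, E_1 = 4.286×10^-21 J, and L = h/√(8m_eE_1) = 3.75×10^-9 m = 3.75 nm.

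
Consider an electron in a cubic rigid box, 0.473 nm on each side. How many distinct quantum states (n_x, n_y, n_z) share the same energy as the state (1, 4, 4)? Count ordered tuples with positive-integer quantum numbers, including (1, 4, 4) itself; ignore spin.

The level has n_x² + n_y² + n_z² = 33. The ordered positive-integer solutions are (1, 4, 4), (2, 2, 5), (2, 5, 2), (4, 1, 4), (4, 4, 1), (5, 2, 2).
That gives 6 states.

degeneracy = 6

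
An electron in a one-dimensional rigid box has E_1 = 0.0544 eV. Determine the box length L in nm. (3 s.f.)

L = 2.63 nm

From E_n = n²h²/(8m_eL²), L = n·h/√(8m_eE_n).
E_1 = 0.0544 eV = 8.715×10^-21 J, so L = 1·6.626×10^-34/√(8·9.109×10^-31·8.715×10^-21) = 2.63×10^-9 m = 2.63 nm.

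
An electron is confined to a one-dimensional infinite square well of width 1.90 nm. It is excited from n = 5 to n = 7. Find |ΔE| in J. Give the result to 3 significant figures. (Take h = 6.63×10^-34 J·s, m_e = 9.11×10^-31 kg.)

E_1 = h²/(8m_eL²) = 1.671×10^-20 J.
|ΔE| = |5² − 7²|·E_1 = 24·1.671×10^-20 J = 4.01×10^-19 J.

|ΔE| = 4.01×10^-19 J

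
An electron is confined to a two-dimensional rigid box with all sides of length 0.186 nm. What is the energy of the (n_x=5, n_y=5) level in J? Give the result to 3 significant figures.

For a 2D rectangular well E = (h²/8m_e)·Σ n_i²/L_i² = (6.626×10^-34)²/(8·9.109×10^-31) · [5²/(0.186 nm)² + 5²/(0.186 nm)²].
Evaluating gives E = 8.71×10^-17 J.

E = 8.71×10^-17 J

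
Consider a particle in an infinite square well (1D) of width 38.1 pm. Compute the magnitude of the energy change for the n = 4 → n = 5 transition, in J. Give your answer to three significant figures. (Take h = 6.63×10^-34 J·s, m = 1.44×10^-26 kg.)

E_1 = h²/(8mL²) = 2.629×10^-21 J.
|ΔE| = |4² − 5²|·E_1 = 9·2.629×10^-21 J = 2.37×10^-20 J.

|ΔE| = 2.37×10^-20 J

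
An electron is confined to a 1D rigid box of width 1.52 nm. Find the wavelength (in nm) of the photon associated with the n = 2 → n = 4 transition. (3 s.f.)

λ = 635 nm

E_1 = h²/(8m_eL²) = 2.608×10^-20 J, so ΔE = (4² − 2²)E_1 = 3.130×10^-19 J.
λ = hc/ΔE = (6.626×10^-34·2.998×10^8)/3.130×10^-19 = 6.35×10^-7 m = 635 nm.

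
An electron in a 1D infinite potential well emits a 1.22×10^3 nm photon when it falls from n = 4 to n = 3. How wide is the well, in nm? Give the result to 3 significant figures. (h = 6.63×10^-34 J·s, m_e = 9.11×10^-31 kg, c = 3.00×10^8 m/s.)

The photon carries ΔE = hc/λ = 6.63×10^-34·3.00×10^8/1.22×10^-6 m = 1.630×10^-19 J.
Since ΔE = (4² − 3²)E_1, E_1 = 2.329×10^-20 J, and L = h/√(8m_eE_1) = 1.61×10^-9 m = 1.61 nm.

L = 1.61 nm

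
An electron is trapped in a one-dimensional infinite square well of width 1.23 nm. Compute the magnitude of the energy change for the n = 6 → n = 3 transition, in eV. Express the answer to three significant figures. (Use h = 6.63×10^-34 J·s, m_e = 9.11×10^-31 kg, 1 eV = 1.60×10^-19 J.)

E_1 = h²/(8m_eL²) = 3.987×10^-20 J.
|ΔE| = |6² − 3²|·E_1 = 27·3.987×10^-20 J = 1.076×10^-18 J = 6.73 eV.

|ΔE| = 6.73 eV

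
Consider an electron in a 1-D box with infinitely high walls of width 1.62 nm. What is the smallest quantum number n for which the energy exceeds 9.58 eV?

n = 9

E_1 = h²/(8m_eL²) = 2.296×10^-20 J = 0.1433 eV.
Need n² > 9.58/0.1433 = 66.85, i.e. n > 8.176.
The smallest integer satisfying this is n = 9.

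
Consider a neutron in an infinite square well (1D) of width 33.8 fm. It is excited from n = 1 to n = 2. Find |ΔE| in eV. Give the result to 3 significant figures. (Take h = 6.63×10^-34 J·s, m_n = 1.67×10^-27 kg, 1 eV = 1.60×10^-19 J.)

E_1 = h²/(8m_nL²) = 2.880×10^-14 J.
|ΔE| = |1² − 2²|·E_1 = 3·2.880×10^-14 J = 8.640×10^-14 J = 5.40×10^5 eV.

|ΔE| = 5.40×10^5 eV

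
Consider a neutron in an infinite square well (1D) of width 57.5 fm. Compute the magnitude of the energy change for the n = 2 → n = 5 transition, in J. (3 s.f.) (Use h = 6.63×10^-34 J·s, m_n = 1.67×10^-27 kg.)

|ΔE| = 2.09×10^-13 J

E_1 = h²/(8m_nL²) = 9.951×10^-15 J.
|ΔE| = |2² − 5²|·E_1 = 21·9.951×10^-15 J = 2.09×10^-13 J.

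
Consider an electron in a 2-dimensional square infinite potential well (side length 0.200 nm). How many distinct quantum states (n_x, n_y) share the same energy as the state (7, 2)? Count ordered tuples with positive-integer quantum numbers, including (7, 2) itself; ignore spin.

degeneracy = 2

The level has n_x² + n_y² = 53. The ordered positive-integer solutions are (2, 7), (7, 2).
That gives 2 states.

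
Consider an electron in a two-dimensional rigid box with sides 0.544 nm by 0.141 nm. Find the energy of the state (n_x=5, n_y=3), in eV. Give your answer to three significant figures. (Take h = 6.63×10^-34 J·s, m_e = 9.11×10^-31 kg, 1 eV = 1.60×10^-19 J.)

For a 2D rectangular well E = (h²/8m_e)·Σ n_i²/L_i² = (6.63×10^-34)²/(8·9.11×10^-31) · [5²/(0.544 nm)² + 3²/(0.141 nm)²].
Evaluating gives E = 3.240×10^-17 J = 202 eV.

E = 202 eV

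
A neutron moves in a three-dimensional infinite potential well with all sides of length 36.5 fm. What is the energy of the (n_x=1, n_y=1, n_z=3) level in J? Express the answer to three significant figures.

For a 3D rectangular well E = (h²/8m_n)·Σ n_i²/L_i² = (6.626×10^-34)²/(8·1.675×10^-27) · [1²/(36.5 fm)² + 1²/(36.5 fm)² + 3²/(36.5 fm)²].
Evaluating gives E = 2.71×10^-13 J.

E = 2.71×10^-13 J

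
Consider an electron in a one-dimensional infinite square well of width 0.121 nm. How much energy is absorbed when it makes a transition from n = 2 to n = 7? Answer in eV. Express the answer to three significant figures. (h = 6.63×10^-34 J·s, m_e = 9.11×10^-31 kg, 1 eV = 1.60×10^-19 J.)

E_1 = h²/(8m_eL²) = 4.120×10^-18 J.
|ΔE| = |2² − 7²|·E_1 = 45·4.120×10^-18 J = 1.854×10^-16 J = 1.16×10^3 eV.

|ΔE| = 1.16×10^3 eV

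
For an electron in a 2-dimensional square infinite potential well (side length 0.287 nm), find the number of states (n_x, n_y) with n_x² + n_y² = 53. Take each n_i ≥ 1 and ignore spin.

degeneracy = 2

The level has n_x² + n_y² = 53. The ordered positive-integer solutions are (2, 7), (7, 2).
That gives 2 states.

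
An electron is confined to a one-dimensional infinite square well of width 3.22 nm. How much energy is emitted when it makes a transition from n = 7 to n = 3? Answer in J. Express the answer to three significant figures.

E_1 = h²/(8m_eL²) = 5.811×10^-21 J.
|ΔE| = |7² − 3²|·E_1 = 40·5.811×10^-21 J = 2.32×10^-19 J.

|ΔE| = 2.32×10^-19 J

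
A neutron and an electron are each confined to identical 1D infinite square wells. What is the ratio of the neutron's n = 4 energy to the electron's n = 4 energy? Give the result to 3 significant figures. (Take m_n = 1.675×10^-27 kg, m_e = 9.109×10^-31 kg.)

5.44×10^-4

E_n ∝ 1/m at fixed n and L, so the ratio is m_e/m_n = 9.109×10^-31/1.675×10^-27 = 5.44×10^-4.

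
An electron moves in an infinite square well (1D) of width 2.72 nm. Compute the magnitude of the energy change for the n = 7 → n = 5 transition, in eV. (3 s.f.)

E_1 = h²/(8m_eL²) = 8.143×10^-21 J.
|ΔE| = |7² − 5²|·E_1 = 24·8.143×10^-21 J = 1.954×10^-19 J = 1.22 eV.

|ΔE| = 1.22 eV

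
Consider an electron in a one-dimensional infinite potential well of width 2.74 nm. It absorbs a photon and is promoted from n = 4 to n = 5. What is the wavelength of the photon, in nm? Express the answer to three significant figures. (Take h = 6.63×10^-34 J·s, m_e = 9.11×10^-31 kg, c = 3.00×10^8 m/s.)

λ = 2.75×10^3 nm

E_1 = h²/(8m_eL²) = 8.034×10^-21 J, so ΔE = (5² − 4²)E_1 = 7.231×10^-20 J.
λ = hc/ΔE = (6.63×10^-34·3.00×10^8)/7.231×10^-20 = 2.75×10^-6 m = 2.75×10^3 nm.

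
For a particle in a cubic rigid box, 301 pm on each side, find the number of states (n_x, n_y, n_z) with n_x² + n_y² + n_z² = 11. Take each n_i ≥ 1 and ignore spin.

degeneracy = 3

The level has n_x² + n_y² + n_z² = 11. The ordered positive-integer solutions are (1, 1, 3), (1, 3, 1), (3, 1, 1).
That gives 3 states.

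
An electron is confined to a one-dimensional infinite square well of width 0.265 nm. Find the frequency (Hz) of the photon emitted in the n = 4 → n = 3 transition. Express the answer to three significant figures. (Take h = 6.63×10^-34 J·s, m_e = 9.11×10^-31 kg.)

f = 9.07×10^15 Hz

E_1 = h²/(8m_eL²) = 8.589×10^-19 J and ΔE = (4² − 3²)E_1 = 6.012×10^-18 J.
f = ΔE/h = 6.012×10^-18/6.63×10^-34 = 9.07×10^15 Hz.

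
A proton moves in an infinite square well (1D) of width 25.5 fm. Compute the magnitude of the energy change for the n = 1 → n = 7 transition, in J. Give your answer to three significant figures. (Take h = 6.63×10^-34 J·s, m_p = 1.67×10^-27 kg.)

E_1 = h²/(8m_pL²) = 5.060×10^-14 J.
|ΔE| = |1² − 7²|·E_1 = 48·5.060×10^-14 J = 2.43×10^-12 J.

|ΔE| = 2.43×10^-12 J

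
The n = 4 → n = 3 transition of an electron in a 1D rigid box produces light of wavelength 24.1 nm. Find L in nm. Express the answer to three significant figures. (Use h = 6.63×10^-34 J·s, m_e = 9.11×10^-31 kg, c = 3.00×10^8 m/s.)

L = 0.226 nm

The photon carries ΔE = hc/λ = 6.63×10^-34·3.00×10^8/2.41×10^-8 m = 8.253×10^-18 J.
Since ΔE = (4² − 3²)E_1, E_1 = 1.179×10^-18 J, and L = h/√(8m_eE_1) = 2.26×10^-10 m = 0.226 nm.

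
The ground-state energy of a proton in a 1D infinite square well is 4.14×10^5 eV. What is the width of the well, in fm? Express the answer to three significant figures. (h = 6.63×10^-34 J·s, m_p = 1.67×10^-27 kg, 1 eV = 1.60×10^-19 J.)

From E_n = n²h²/(8m_pL²), L = n·h/√(8m_pE_n).
E_1 = 4.14×10^5 eV = 6.624×10^-14 J, so L = 1·6.63×10^-34/√(8·1.67×10^-27·6.624×10^-14) = 2.23×10^-14 m = 22.3 fm.

L = 22.3 fm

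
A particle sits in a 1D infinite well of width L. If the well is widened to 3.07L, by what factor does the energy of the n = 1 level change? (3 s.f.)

E_n ∝ 1/L², so the energy scales by 1/3.07² = 0.106.

0.106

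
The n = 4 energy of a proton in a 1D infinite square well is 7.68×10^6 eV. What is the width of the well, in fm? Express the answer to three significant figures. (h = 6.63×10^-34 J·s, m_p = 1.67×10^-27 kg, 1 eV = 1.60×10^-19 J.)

L = 20.7 fm

From E_n = n²h²/(8m_pL²), L = n·h/√(8m_pE_n).
E_4 = 7.68×10^6 eV = 1.229×10^-12 J, so L = 4·6.63×10^-34/√(8·1.67×10^-27·1.229×10^-12) = 2.07×10^-14 m = 20.7 fm.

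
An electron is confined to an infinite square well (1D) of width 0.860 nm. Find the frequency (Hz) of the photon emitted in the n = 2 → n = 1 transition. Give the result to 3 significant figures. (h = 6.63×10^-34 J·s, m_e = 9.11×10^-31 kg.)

E_1 = h²/(8m_eL²) = 8.155×10^-20 J and ΔE = (2² − 1²)E_1 = 2.446×10^-19 J.
f = ΔE/h = 2.446×10^-19/6.63×10^-34 = 3.69×10^14 Hz.

f = 3.69×10^14 Hz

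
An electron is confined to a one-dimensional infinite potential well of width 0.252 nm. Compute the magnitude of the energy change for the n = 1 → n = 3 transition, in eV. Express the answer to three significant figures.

|ΔE| = 47.4 eV

E_1 = h²/(8m_eL²) = 9.487×10^-19 J.
|ΔE| = |1² − 3²|·E_1 = 8·9.487×10^-19 J = 7.590×10^-18 J = 47.4 eV.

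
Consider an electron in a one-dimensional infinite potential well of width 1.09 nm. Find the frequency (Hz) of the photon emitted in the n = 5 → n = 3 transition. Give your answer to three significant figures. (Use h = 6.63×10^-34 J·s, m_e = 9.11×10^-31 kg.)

E_1 = h²/(8m_eL²) = 5.077×10^-20 J and ΔE = (5² − 3²)E_1 = 8.123×10^-19 J.
f = ΔE/h = 8.123×10^-19/6.63×10^-34 = 1.23×10^15 Hz.

f = 1.23×10^15 Hz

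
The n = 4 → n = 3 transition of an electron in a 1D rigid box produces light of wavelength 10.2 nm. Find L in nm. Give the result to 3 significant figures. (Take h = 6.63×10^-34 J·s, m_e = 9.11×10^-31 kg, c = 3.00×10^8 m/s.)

L = 0.147 nm

The photon carries ΔE = hc/λ = 6.63×10^-34·3.00×10^8/1.02×10^-8 m = 1.950×10^-17 J.
Since ΔE = (4² − 3²)E_1, E_1 = 2.786×10^-18 J, and L = h/√(8m_eE_1) = 1.47×10^-10 m = 0.147 nm.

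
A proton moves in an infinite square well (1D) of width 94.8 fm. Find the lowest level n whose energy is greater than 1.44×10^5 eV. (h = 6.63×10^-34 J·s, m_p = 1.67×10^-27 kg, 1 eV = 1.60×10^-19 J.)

n = 3

E_1 = h²/(8m_pL²) = 3.661×10^-15 J = 2.288×10^4 eV.
Need n² > 1.44×10^5/2.288×10^4 = 6.294, i.e. n > 2.509.
The smallest integer satisfying this is n = 3.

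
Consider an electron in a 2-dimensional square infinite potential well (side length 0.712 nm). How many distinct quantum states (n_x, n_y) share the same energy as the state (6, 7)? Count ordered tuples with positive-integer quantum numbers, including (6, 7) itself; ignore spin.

degeneracy = 4

The level has n_x² + n_y² = 85. The ordered positive-integer solutions are (2, 9), (6, 7), (7, 6), (9, 2).
That gives 4 states.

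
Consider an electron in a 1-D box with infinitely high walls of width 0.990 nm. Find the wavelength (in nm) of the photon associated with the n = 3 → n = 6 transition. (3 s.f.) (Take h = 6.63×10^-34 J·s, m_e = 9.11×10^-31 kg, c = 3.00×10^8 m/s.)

E_1 = h²/(8m_eL²) = 6.154×10^-20 J, so ΔE = (6² − 3²)E_1 = 1.662×10^-18 J.
λ = hc/ΔE = (6.63×10^-34·3.00×10^8)/1.662×10^-18 = 1.20×10^-7 m = 120 nm.

λ = 120 nm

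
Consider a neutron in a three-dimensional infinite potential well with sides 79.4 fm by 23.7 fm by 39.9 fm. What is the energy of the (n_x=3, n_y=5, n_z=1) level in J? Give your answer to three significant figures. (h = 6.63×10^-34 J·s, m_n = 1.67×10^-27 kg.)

For a 3D rectangular well E = (h²/8m_n)·Σ n_i²/L_i² = (6.63×10^-34)²/(8·1.67×10^-27) · [3²/(79.4 fm)² + 5²/(23.7 fm)² + 1²/(39.9 fm)²].
Evaluating gives E = 1.53×10^-12 J.

E = 1.53×10^-12 J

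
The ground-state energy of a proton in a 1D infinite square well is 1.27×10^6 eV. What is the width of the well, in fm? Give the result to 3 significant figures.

L = 12.7 fm

From E_n = n²h²/(8m_pL²), L = n·h/√(8m_pE_n).
E_1 = 1.27×10^6 eV = 2.035×10^-13 J, so L = 1·6.626×10^-34/√(8·1.673×10^-27·2.035×10^-13) = 1.27×10^-14 m = 12.7 fm.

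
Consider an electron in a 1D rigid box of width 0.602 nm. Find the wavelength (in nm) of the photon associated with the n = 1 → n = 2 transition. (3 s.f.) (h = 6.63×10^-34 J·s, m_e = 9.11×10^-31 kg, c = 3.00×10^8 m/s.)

E_1 = h²/(8m_eL²) = 1.664×10^-19 J, so ΔE = (2² − 1²)E_1 = 4.992×10^-19 J.
λ = hc/ΔE = (6.63×10^-34·3.00×10^8)/4.992×10^-19 = 3.98×10^-7 m = 398 nm.

λ = 398 nm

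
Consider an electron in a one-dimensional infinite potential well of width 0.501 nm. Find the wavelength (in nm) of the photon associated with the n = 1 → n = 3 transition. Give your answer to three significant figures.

E_1 = h²/(8m_eL²) = 2.400×10^-19 J, so ΔE = (3² − 1²)E_1 = 1.920×10^-18 J.
λ = hc/ΔE = (6.626×10^-34·2.998×10^8)/1.920×10^-18 = 1.03×10^-7 m = 103 nm.

λ = 103 nm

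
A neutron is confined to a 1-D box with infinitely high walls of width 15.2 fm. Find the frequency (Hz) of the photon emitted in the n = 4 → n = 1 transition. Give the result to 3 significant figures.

E_1 = h²/(8m_nL²) = 1.418×10^-13 J and ΔE = (4² − 1²)E_1 = 2.127×10^-12 J.
f = ΔE/h = 2.127×10^-12/6.626×10^-34 = 3.21×10^21 Hz.

f = 3.21×10^21 Hz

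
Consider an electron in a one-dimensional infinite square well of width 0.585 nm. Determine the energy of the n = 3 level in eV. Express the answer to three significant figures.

For an infinite well E_n = n²h²/(8m_eL²), so E_1 = h²/(8m_eL²) = (6.626×10^-34)²/(8·9.109×10^-31·(5.85×10^-10 m)²) = 1.760×10^-19 J.
Then E_3 = 3²·E_1 = 9·1.760×10^-19 J = 1.584×10^-18 J.
Converting, E_3 = 1.584×10^-18 J / (1.602×10^-19 J/eV) = 9.89 eV.

E_3 = 9.89 eV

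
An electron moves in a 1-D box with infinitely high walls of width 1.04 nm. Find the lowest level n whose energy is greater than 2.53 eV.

E_1 = h²/(8m_eL²) = 5.570×10^-20 J = 0.3477 eV.
Need n² > 2.53/0.3477 = 7.276, i.e. n > 2.697.
The smallest integer satisfying this is n = 3.

n = 3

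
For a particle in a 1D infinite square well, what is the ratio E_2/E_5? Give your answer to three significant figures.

E_n ∝ n², so E_2/E_5 = 2²/5² = 4/25 = 0.160.

0.160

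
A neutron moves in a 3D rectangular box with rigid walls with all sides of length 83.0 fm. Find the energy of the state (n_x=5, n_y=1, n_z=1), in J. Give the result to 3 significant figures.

For a 3D rectangular well E = (h²/8m_n)·Σ n_i²/L_i² = (6.626×10^-34)²/(8·1.675×10^-27) · [5²/(83.0 fm)² + 1²/(83.0 fm)² + 1²/(83.0 fm)²].
Evaluating gives E = 1.28×10^-13 J.

E = 1.28×10^-13 J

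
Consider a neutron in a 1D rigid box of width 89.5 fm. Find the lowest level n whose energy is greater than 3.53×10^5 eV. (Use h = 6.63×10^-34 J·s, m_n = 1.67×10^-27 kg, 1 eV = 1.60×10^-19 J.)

E_1 = h²/(8m_nL²) = 4.107×10^-15 J = 2.567×10^4 eV.
Need n² > 3.53×10^5/2.567×10^4 = 13.75, i.e. n > 3.708.
The smallest integer satisfying this is n = 4.

n = 4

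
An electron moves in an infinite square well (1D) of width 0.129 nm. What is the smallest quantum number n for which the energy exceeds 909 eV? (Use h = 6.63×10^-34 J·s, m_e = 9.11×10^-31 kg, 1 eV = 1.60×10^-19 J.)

E_1 = h²/(8m_eL²) = 3.624×10^-18 J = 22.65 eV.
Need n² > 909/22.65 = 40.13, i.e. n > 6.335.
The smallest integer satisfying this is n = 7.

n = 7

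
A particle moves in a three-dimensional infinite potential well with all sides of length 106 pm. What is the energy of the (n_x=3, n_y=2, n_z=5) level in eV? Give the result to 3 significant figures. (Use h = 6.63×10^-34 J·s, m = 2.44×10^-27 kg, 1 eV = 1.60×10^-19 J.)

E = 0.476 eV

For a 3D rectangular well E = (h²/8m)·Σ n_i²/L_i² = (6.63×10^-34)²/(8·2.44×10^-27) · [3²/(106 pm)² + 2²/(106 pm)² + 5²/(106 pm)²].
Evaluating gives E = 7.616×10^-20 J = 0.476 eV.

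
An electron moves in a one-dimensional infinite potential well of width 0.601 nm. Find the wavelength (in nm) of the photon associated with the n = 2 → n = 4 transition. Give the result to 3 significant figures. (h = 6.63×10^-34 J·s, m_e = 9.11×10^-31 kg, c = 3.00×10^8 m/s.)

λ = 99.3 nm

E_1 = h²/(8m_eL²) = 1.670×10^-19 J, so ΔE = (4² − 2²)E_1 = 2.004×10^-18 J.
λ = hc/ΔE = (6.63×10^-34·3.00×10^8)/2.004×10^-18 = 9.93×10^-8 m = 99.3 nm.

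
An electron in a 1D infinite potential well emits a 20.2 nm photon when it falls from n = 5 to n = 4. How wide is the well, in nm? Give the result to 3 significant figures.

L = 0.235 nm

The photon carries ΔE = hc/λ = 6.626×10^-34·2.998×10^8/2.02×10^-8 m = 9.834×10^-18 J.
Since ΔE = (5² − 4²)E_1, E_1 = 1.093×10^-18 J, and L = h/√(8m_eE_1) = 2.35×10^-10 m = 0.235 nm.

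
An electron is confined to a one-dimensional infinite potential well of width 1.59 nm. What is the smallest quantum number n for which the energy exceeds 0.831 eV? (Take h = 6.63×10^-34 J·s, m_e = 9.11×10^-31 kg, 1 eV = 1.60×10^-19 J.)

n = 3

E_1 = h²/(8m_eL²) = 2.386×10^-20 J = 0.1491 eV.
Need n² > 0.831/0.1491 = 5.573, i.e. n > 2.361.
The smallest integer satisfying this is n = 3.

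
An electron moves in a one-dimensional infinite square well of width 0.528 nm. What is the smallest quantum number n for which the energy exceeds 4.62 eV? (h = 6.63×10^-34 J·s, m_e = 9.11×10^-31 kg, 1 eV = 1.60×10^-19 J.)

E_1 = h²/(8m_eL²) = 2.163×10^-19 J = 1.352 eV.
Need n² > 4.62/1.352 = 3.417, i.e. n > 1.849.
The smallest integer satisfying this is n = 2.

n = 2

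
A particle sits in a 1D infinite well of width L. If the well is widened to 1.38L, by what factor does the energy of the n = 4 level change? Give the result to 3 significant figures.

0.525

E_n ∝ 1/L², so the energy scales by 1/1.38² = 0.525.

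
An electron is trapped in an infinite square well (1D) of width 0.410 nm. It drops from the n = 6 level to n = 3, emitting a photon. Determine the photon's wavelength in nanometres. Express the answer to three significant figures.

λ = 20.5 nm

E_1 = h²/(8m_eL²) = 3.584×10^-19 J, so ΔE = (6² − 3²)E_1 = 9.677×10^-18 J.
λ = hc/ΔE = (6.626×10^-34·2.998×10^8)/9.677×10^-18 = 2.05×10^-8 m = 20.5 nm.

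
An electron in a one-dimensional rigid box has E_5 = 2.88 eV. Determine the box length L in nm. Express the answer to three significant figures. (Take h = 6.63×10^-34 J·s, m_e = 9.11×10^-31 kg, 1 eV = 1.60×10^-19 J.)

From E_n = n²h²/(8m_eL²), L = n·h/√(8m_eE_n).
E_5 = 2.88 eV = 4.608×10^-19 J, so L = 5·6.63×10^-34/√(8·9.11×10^-31·4.608×10^-19) = 1.81×10^-9 m = 1.81 nm.

L = 1.81 nm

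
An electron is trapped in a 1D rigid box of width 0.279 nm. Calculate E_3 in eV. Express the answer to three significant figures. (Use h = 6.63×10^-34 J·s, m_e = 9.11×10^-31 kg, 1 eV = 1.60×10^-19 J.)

E_3 = 43.6 eV

For an infinite well E_n = n²h²/(8m_eL²), so E_1 = h²/(8m_eL²) = (6.63×10^-34)²/(8·9.11×10^-31·(2.79×10^-10 m)²) = 7.748×10^-19 J.
Then E_3 = 3²·E_1 = 9·7.748×10^-19 J = 6.973×10^-18 J.
Converting, E_3 = 6.973×10^-18 J / (1.60×10^-19 J/eV) = 43.6 eV.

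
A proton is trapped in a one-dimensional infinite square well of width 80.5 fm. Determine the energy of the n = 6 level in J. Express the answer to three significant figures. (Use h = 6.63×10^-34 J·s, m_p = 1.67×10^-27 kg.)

For an infinite well E_n = n²h²/(8m_pL²), so E_1 = h²/(8m_pL²) = (6.63×10^-34)²/(8·1.67×10^-27·(8.05×10^-14 m)²) = 5.077×10^-15 J.
Then E_6 = 6²·E_1 = 36·5.077×10^-15 J = 1.83×10^-13 J.

E_6 = 1.83×10^-13 J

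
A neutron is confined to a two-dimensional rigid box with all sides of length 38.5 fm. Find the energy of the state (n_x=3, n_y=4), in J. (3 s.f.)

For a 2D rectangular well E = (h²/8m_n)·Σ n_i²/L_i² = (6.626×10^-34)²/(8·1.675×10^-27) · [3²/(38.5 fm)² + 4²/(38.5 fm)²].
Evaluating gives E = 5.53×10^-13 J.

E = 5.53×10^-13 J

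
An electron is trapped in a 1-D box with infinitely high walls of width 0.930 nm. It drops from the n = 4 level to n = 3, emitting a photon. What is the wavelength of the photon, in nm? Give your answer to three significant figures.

λ = 407 nm

E_1 = h²/(8m_eL²) = 6.966×10^-20 J, so ΔE = (4² − 3²)E_1 = 4.876×10^-19 J.
λ = hc/ΔE = (6.626×10^-34·2.998×10^8)/4.876×10^-19 = 4.07×10^-7 m = 407 nm.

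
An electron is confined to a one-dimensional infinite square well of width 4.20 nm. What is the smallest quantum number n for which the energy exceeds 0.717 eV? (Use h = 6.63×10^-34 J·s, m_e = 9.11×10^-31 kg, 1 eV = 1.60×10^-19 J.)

n = 6

E_1 = h²/(8m_eL²) = 3.419×10^-21 J = 0.02137 eV.
Need n² > 0.717/0.02137 = 33.55, i.e. n > 5.792.
The smallest integer satisfying this is n = 6.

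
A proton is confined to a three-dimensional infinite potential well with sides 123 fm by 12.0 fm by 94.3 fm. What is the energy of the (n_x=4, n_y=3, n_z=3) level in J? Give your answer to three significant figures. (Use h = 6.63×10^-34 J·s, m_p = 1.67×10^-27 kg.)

For a 3D rectangular well E = (h²/8m_p)·Σ n_i²/L_i² = (6.63×10^-34)²/(8·1.67×10^-27) · [4²/(123 fm)² + 3²/(12.0 fm)² + 3²/(94.3 fm)²].
Evaluating gives E = 2.12×10^-12 J.

E = 2.12×10^-12 J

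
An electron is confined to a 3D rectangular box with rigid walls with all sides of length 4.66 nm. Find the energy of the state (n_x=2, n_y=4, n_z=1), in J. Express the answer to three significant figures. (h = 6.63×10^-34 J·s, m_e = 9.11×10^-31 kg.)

E = 5.83×10^-20 J

For a 3D rectangular well E = (h²/8m_e)·Σ n_i²/L_i² = (6.63×10^-34)²/(8·9.11×10^-31) · [2²/(4.66 nm)² + 4²/(4.66 nm)² + 1²/(4.66 nm)²].
Evaluating gives E = 5.83×10^-20 J.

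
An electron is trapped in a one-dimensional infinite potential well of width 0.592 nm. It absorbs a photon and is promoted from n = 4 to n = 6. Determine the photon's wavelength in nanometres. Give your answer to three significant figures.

E_1 = h²/(8m_eL²) = 1.719×10^-19 J, so ΔE = (6² − 4²)E_1 = 3.438×10^-18 J.
λ = hc/ΔE = (6.626×10^-34·2.998×10^8)/3.438×10^-18 = 5.78×10^-8 m = 57.8 nm.

λ = 57.8 nm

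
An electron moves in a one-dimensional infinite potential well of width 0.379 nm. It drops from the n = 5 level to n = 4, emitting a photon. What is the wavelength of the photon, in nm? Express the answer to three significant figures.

λ = 52.6 nm

E_1 = h²/(8m_eL²) = 4.194×10^-19 J, so ΔE = (5² − 4²)E_1 = 3.775×10^-18 J.
λ = hc/ΔE = (6.626×10^-34·2.998×10^8)/3.775×10^-18 = 5.26×10^-8 m = 52.6 nm.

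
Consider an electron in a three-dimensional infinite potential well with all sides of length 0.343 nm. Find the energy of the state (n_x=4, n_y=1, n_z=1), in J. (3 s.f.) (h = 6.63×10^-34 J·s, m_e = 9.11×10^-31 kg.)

For a 3D rectangular well E = (h²/8m_e)·Σ n_i²/L_i² = (6.63×10^-34)²/(8·9.11×10^-31) · [4²/(0.343 nm)² + 1²/(0.343 nm)² + 1²/(0.343 nm)²].
Evaluating gives E = 9.23×10^-18 J.

E = 9.23×10^-18 J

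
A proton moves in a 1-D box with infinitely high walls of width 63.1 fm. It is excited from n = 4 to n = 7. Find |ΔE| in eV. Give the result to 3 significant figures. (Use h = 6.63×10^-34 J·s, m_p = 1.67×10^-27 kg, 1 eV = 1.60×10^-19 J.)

|ΔE| = 1.70×10^6 eV

E_1 = h²/(8m_pL²) = 8.263×10^-15 J.
|ΔE| = |4² − 7²|·E_1 = 33·8.263×10^-15 J = 2.727×10^-13 J = 1.70×10^6 eV.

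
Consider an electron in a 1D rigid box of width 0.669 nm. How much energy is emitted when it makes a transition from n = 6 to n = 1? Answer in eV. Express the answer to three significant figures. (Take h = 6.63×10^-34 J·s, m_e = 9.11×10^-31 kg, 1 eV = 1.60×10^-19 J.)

|ΔE| = 29.5 eV

E_1 = h²/(8m_eL²) = 1.348×10^-19 J.
|ΔE| = |6² − 1²|·E_1 = 35·1.348×10^-19 J = 4.718×10^-18 J = 29.5 eV.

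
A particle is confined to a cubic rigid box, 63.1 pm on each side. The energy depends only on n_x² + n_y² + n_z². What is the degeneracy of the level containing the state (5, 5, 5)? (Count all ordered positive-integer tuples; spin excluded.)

The level has n_x² + n_y² + n_z² = 75. The ordered positive-integer solutions are (1, 5, 7), (1, 7, 5), (5, 1, 7), (5, 5, 5), (5, 7, 1), (7, 1, 5), (7, 5, 1).
That gives 7 states.

degeneracy = 7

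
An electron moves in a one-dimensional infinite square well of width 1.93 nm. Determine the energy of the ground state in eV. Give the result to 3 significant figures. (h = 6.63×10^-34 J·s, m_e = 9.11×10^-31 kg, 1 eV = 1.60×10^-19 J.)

E_1 = 0.101 eV

For an infinite well E_n = n²h²/(8m_eL²), so E_1 = h²/(8m_eL²) = (6.63×10^-34)²/(8·9.11×10^-31·(1.93×10^-9 m)²) = 1.619×10^-20 J.
Converting, E_1 = 1.619×10^-20 J / (1.60×10^-19 J/eV) = 0.101 eV.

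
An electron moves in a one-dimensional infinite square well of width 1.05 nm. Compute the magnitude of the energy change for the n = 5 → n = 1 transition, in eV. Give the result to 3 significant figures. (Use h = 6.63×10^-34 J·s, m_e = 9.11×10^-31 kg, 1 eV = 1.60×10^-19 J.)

|ΔE| = 8.21 eV

E_1 = h²/(8m_eL²) = 5.471×10^-20 J.
|ΔE| = |5² − 1²|·E_1 = 24·5.471×10^-20 J = 1.313×10^-18 J = 8.21 eV.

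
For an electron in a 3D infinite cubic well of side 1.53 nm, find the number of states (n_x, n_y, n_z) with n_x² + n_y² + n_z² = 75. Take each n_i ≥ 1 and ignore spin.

degeneracy = 7

The level has n_x² + n_y² + n_z² = 75. The ordered positive-integer solutions are (1, 5, 7), (1, 7, 5), (5, 1, 7), (5, 5, 5), (5, 7, 1), (7, 1, 5), (7, 5, 1).
That gives 7 states.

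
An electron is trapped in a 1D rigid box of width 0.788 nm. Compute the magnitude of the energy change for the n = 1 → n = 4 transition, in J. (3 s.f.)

|ΔE| = 1.46×10^-18 J

E_1 = h²/(8m_eL²) = 9.703×10^-20 J.
|ΔE| = |1² − 4²|·E_1 = 15·9.703×10^-20 J = 1.46×10^-18 J.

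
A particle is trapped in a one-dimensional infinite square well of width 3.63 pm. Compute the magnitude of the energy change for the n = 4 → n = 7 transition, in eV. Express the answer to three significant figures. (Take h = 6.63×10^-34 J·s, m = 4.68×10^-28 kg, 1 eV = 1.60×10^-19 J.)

E_1 = h²/(8mL²) = 8.910×10^-18 J.
|ΔE| = |4² − 7²|·E_1 = 33·8.910×10^-18 J = 2.940×10^-16 J = 1.84×10^3 eV.

|ΔE| = 1.84×10^3 eV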